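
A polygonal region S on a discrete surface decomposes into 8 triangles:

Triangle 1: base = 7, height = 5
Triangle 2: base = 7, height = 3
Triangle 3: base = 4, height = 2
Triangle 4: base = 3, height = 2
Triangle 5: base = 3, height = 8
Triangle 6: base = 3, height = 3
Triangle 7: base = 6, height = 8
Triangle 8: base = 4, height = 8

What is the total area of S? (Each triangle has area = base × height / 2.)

(1/2)×7×5 + (1/2)×7×3 + (1/2)×4×2 + (1/2)×3×2 + (1/2)×3×8 + (1/2)×3×3 + (1/2)×6×8 + (1/2)×4×8 = 91.5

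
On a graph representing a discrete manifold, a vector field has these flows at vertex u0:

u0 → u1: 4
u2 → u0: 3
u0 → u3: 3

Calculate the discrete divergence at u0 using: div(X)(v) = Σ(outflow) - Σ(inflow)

Divergence = sum of outgoing flows = 4 + (-3) + 3 = 4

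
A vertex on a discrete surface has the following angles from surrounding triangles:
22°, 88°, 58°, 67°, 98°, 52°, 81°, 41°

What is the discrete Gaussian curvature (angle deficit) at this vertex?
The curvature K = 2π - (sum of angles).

Sum of angles = 507°. K = 360° - 507° = -147° = -49π/60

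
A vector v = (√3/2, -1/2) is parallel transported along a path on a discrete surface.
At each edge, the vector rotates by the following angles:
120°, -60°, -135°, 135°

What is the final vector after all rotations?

Total rotation: 120° + (-60°) + (-135°) + 135° = 60°. Final vector: (0.8660, 0.5000)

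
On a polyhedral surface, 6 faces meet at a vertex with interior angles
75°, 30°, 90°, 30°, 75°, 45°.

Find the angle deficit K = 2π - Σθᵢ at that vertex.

Sum of angles = 345°. K = 360° - 345° = 15° = π/12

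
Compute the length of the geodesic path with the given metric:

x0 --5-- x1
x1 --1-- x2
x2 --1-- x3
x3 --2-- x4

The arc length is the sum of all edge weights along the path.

Arc length = 5 + 1 + 1 + 2 = 9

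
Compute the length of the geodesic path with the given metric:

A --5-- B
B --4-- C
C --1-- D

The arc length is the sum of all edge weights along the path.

Arc length = 5 + 4 + 1 = 10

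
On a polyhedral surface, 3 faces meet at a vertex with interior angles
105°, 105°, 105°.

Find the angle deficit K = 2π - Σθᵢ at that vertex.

Sum of angles = 315°. K = 360° - 315° = 45°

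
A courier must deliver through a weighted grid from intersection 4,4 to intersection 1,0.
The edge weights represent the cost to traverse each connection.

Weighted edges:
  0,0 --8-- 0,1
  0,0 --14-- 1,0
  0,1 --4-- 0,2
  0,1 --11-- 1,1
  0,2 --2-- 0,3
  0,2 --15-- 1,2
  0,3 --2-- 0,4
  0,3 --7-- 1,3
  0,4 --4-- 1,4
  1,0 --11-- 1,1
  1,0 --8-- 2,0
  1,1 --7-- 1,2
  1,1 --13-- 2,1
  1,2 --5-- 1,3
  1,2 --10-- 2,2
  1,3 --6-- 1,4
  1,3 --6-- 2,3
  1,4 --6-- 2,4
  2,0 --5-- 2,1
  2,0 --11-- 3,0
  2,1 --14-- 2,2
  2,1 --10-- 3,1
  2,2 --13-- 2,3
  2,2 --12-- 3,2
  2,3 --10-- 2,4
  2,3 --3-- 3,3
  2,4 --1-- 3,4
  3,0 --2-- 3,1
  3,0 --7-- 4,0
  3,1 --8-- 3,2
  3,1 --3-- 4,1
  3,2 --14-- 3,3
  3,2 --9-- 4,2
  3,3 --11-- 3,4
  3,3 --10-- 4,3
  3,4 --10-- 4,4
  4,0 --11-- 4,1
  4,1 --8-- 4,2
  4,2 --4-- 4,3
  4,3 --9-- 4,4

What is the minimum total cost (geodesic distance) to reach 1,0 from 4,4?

Shortest path: 4,4 → 4,3 → 4,2 → 4,1 → 3,1 → 3,0 → 2,0 → 1,0, total weight = 45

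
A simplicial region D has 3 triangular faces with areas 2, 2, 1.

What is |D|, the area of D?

2 + 2 + 1 = 5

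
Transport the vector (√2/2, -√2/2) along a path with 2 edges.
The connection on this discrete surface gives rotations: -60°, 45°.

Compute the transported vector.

Total rotation: (-60°) + 45° = -15°. Final vector: (0.5000, -0.8660)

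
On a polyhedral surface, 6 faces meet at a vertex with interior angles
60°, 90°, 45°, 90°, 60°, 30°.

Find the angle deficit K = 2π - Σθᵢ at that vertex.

Sum of angles = 375°. K = 360° - 375° = -15°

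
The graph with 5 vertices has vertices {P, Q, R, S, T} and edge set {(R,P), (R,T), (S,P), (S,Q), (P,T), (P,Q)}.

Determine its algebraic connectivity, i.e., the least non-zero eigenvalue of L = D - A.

Degrees: deg(P) = 4, deg(Q) = 2, deg(R) = 2, deg(S) = 2, deg(T) = 2.
L = D − A with rows/columns ordered (P, Q, R, S, T):
  [ 4, -1, -1, -1, -1]
  [-1,  2,  0, -1,  0]
  [-1,  0,  2,  0, -1]
  [-1, -1,  0,  2,  0]
  [-1,  0, -1,  0,  2]
Characteristic polynomial: det(λI − L) = λ(λ − 1)(λ − 3)²(λ − 5).
Roots: λ = 0; (λ − 1) = 0 ⇒ λ = 1; (λ − 3) = 0 ⇒ λ = 3 (multiplicity 2); (λ − 5) = 0 ⇒ λ = 5.
(Check: the roots sum (with multiplicity) to 12, matching trace L = Σdeg = 2·6 = 12.)
Laplacian eigenvalues: [0.0, 1.0, 3.0, 3.0, 5.0]. Algebraic connectivity (smallest non-zero eigenvalue) = 1.0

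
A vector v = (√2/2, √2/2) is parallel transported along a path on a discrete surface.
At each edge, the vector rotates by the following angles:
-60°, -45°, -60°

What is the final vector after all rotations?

Total rotation: (-60°) + (-45°) + (-60°) = -165°. Final vector: (-0.5000, -0.8660)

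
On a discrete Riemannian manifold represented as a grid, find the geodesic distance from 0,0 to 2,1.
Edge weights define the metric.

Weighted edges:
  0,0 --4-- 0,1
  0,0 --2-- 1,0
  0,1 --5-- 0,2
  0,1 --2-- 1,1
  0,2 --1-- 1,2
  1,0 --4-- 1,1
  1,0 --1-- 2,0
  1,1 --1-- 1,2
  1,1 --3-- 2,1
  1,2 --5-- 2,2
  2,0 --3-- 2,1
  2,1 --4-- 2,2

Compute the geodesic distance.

Shortest path: 0,0 → 1,0 → 2,0 → 2,1, total weight = 6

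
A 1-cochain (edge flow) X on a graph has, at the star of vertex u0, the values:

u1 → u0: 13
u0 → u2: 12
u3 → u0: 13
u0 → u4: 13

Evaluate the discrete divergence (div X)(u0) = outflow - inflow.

Divergence = sum of outgoing flows = (-13) + 12 + (-13) + 13 = -1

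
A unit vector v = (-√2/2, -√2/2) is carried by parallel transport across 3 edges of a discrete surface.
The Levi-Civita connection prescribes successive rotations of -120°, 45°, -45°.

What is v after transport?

Total rotation: (-120°) + 45° + (-45°) = -120°. Final vector: (-0.2588, 0.9659)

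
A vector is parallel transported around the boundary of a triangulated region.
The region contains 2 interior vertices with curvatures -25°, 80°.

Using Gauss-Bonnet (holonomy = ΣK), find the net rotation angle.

Holonomy = total enclosed curvature = (-25°) + 80° = 55°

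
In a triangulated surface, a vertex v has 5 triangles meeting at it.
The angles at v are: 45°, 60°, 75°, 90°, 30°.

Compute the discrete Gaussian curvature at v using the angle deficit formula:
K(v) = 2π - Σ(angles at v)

Sum of angles = 300°. K = 360° - 300° = 60° = π/3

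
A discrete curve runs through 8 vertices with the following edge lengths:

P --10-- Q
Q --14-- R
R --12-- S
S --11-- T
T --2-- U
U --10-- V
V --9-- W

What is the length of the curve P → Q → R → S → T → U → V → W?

Arc length = 10 + 14 + 12 + 11 + 2 + 10 + 9 = 68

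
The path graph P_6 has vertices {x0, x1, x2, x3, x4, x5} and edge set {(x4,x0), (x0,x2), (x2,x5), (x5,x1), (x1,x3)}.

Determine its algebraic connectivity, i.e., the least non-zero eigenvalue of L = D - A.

The path graph P_n has Laplacian eigenvalues λ_k = 2 − 2cos(kπ/n), k = 0, 1, …, n−1. Here n = 6:
k=0: 2 − 2cos(0) = 0.0; k=1: 2 − 2cos(π/6) = 0.2679; k=2: 2 − 2cos(π/3) = 1.0; k=3: 2 − 2cos(π/2) = 2.0; k=4: 2 − 2cos(2π/3) = 3.0; k=5: 2 − 2cos(5π/6) = 3.7321.
Laplacian eigenvalues: [0.0, 0.2679, 1.0, 2.0, 3.0, 3.7321]. Algebraic connectivity (smallest non-zero eigenvalue) = 0.2679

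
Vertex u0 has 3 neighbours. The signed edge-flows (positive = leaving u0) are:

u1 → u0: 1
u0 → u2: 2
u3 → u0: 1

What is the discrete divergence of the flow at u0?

Divergence = sum of outgoing flows = (-1) + 2 + (-1) = 0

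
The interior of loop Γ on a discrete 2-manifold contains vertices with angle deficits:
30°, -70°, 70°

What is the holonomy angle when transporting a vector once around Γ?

Holonomy = total enclosed curvature = 30° + (-70°) + 70° = 30°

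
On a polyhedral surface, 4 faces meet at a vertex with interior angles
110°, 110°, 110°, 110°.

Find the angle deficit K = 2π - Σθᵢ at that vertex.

Sum of angles = 440°. K = 360° - 440° = -80° = -4π/9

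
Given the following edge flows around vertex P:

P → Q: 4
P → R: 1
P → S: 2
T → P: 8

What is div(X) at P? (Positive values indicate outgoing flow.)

Divergence = sum of outgoing flows = 4 + 1 + 2 + (-8) = -1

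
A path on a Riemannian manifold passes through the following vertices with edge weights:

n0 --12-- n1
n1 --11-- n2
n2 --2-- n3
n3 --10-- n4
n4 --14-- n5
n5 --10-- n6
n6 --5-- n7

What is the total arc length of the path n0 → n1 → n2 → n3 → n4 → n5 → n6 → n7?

Arc length = 12 + 11 + 2 + 10 + 14 + 10 + 5 = 64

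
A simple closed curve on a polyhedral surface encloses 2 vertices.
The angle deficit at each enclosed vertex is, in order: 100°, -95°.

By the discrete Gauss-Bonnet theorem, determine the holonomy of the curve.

Holonomy = total enclosed curvature = 100° + (-95°) = 5°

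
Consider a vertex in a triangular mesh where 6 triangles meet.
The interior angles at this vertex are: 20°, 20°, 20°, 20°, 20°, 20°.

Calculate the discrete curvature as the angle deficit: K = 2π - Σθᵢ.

Sum of angles = 120°. K = 360° - 120° = 240° = 4π/3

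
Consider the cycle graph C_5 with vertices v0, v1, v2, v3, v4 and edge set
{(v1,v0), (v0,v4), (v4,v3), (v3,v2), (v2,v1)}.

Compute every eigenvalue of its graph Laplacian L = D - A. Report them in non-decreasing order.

The cycle graph C_n has Laplacian eigenvalues λ_k = 2 − 2cos(2πk/n), k = 0, 1, …, n−1. Here n = 5:
k=0: 2 − 2cos(0) = 0.0; k=1: 2 − 2cos(2π/5) = 1.382; k=2: 2 − 2cos(4π/5) = 3.618; k=3: 2 − 2cos(6π/5) = 3.618; k=4: 2 − 2cos(8π/5) = 1.382.
Laplacian eigenvalues (increasing order): [0.0, 1.382, 1.382, 3.618, 3.618]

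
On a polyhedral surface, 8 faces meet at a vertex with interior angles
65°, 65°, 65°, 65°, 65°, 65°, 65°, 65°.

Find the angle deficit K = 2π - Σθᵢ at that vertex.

Sum of angles = 520°. K = 360° - 520° = -160° = -8π/9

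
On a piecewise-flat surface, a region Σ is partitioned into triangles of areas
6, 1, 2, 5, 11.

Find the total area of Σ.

6 + 1 + 2 + 5 + 11 = 25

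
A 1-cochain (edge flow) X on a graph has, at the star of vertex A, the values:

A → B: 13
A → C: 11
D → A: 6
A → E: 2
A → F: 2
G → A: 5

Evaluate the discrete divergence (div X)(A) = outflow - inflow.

Divergence = sum of outgoing flows = 13 + 11 + (-6) + 2 + 2 + (-5) = 17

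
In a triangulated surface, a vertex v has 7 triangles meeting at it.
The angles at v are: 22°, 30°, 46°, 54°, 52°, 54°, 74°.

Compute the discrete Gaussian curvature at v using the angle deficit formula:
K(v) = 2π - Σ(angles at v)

Sum of angles = 332°. K = 360° - 332° = 28° = 7π/45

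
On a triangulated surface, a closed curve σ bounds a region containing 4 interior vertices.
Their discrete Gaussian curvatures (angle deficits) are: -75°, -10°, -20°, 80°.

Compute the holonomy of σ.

Holonomy = total enclosed curvature = (-75°) + (-10°) + (-20°) + 80° = -25°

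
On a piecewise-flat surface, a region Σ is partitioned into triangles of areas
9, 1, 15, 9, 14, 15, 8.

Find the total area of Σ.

9 + 1 + 15 + 9 + 14 + 15 + 8 = 71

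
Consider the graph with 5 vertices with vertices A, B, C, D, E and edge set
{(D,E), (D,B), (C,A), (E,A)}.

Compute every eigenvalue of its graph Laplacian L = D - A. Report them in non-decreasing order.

Degrees: deg(A) = 2, deg(B) = 1, deg(C) = 1, deg(D) = 2, deg(E) = 2.
L = D − A with rows/columns ordered (A, B, C, D, E):
  [ 2,  0, -1,  0, -1]
  [ 0,  1,  0, -1,  0]
  [-1,  0,  1,  0,  0]
  [ 0, -1,  0,  2, -1]
  [-1,  0,  0, -1,  2]
Characteristic polynomial: det(λI − L) = λ(λ² − 3λ + 1)(λ² − 5λ + 5).
Roots: λ = 0; (λ² − 3λ + 1) = 0 ⇒ λ = (3 ± √5)/2 ≈ 0.382, 2.618; (λ² − 5λ + 5) = 0 ⇒ λ = (5 ± √5)/2 ≈ 1.382, 3.618.
(Check: the roots sum (with multiplicity) to 8, matching trace L = Σdeg = 2·4 = 8.)
Laplacian eigenvalues (increasing order): [0.0, 0.382, 1.382, 2.618, 3.618]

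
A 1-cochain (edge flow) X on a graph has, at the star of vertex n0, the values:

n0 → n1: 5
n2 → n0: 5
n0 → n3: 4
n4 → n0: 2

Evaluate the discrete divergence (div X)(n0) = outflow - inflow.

Divergence = sum of outgoing flows = 5 + (-5) + 4 + (-2) = 2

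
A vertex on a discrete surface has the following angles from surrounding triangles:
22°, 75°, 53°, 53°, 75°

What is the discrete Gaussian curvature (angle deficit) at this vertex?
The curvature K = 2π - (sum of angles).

Sum of angles = 278°. K = 360° - 278° = 82° = 41π/90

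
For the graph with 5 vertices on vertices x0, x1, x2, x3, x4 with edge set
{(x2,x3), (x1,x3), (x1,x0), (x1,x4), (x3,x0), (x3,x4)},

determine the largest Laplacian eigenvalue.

Degrees: deg(x0) = 2, deg(x1) = 3, deg(x2) = 1, deg(x3) = 4, deg(x4) = 2.
L = D − A with rows/columns ordered (x0, x1, x2, x3, x4):
  [ 2, -1,  0, -1,  0]
  [-1,  3,  0, -1, -1]
  [ 0,  0,  1, -1,  0]
  [-1, -1, -1,  4, -1]
  [ 0, -1,  0, -1,  2]
Characteristic polynomial: det(λI − L) = λ(λ − 1)(λ − 2)(λ − 4)(λ − 5).
Roots: λ = 0; (λ − 1) = 0 ⇒ λ = 1; (λ − 2) = 0 ⇒ λ = 2; (λ − 4) = 0 ⇒ λ = 4; (λ − 5) = 0 ⇒ λ = 5.
(Check: the roots sum (with multiplicity) to 12, matching trace L = Σdeg = 2·6 = 12.)
Laplacian eigenvalues: [0.0, 1.0, 2.0, 4.0, 5.0]. Largest eigenvalue (spectral radius) = 5.0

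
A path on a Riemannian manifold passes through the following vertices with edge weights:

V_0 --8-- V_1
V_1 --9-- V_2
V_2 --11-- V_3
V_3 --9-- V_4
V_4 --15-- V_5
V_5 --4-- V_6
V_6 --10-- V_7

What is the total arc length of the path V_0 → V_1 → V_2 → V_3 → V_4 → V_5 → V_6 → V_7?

Arc length = 8 + 9 + 11 + 9 + 15 + 4 + 10 = 66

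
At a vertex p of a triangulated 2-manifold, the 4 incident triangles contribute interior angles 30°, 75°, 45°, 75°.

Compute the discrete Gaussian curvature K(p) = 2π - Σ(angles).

Sum of angles = 225°. K = 360° - 225° = 135°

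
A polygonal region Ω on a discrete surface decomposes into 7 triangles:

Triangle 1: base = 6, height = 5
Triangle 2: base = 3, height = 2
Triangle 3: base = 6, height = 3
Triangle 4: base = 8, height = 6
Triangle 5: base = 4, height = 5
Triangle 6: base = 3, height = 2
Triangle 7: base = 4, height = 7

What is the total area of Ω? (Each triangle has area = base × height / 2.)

(1/2)×6×5 + (1/2)×3×2 + (1/2)×6×3 + (1/2)×8×6 + (1/2)×4×5 + (1/2)×3×2 + (1/2)×4×7 = 78.0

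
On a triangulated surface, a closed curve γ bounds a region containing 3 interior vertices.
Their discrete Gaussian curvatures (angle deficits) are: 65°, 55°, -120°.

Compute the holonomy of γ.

Holonomy = total enclosed curvature = 65° + 55° + (-120°) = 0°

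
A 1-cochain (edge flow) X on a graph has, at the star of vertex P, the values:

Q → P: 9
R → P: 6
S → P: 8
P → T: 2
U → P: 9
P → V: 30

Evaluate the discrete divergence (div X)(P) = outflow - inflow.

Divergence = sum of outgoing flows = (-9) + (-6) + (-8) + 2 + (-9) + 30 = 0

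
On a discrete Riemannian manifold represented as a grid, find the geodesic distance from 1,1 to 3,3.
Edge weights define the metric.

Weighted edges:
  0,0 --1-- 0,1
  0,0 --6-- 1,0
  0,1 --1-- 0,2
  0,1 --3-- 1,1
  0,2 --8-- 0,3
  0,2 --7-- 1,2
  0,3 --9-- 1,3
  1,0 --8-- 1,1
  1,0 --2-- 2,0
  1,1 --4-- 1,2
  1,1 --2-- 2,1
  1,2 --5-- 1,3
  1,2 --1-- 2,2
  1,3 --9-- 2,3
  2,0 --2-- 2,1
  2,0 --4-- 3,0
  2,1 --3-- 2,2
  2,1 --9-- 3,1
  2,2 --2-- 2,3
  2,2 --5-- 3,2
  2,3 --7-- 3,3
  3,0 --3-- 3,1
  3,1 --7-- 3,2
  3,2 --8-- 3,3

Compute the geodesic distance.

Shortest path: 1,1 → 2,1 → 2,2 → 2,3 → 3,3, total weight = 14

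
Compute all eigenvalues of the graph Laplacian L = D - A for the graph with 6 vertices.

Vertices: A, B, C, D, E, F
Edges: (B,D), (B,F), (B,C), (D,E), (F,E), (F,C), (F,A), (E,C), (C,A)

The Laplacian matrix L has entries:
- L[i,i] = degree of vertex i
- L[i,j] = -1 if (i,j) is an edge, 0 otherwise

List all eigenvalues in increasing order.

Degrees: deg(A) = 2, deg(B) = 3, deg(C) = 4, deg(D) = 2, deg(E) = 3, deg(F) = 4.
L = D − A with rows/columns ordered (A, B, C, D, E, F):
  [ 2,  0, -1,  0,  0, -1]
  [ 0,  3, -1, -1,  0, -1]
  [-1, -1,  4,  0, -1, -1]
  [ 0, -1,  0,  2, -1,  0]
  [ 0,  0, -1, -1,  3, -1]
  [-1, -1, -1,  0, -1,  4]
Characteristic polynomial: det(λI − L) = λ(λ² − 7λ + 8)(λ − 3)²(λ − 5).
Roots: λ = 0; (λ² − 7λ + 8) = 0 ⇒ λ = (7 ± √17)/2 ≈ 1.4384, 5.5616; (λ − 3) = 0 ⇒ λ = 3 (multiplicity 2); (λ − 5) = 0 ⇒ λ = 5.
(Check: the roots sum (with multiplicity) to 18, matching trace L = Σdeg = 2·9 = 18.)
Laplacian eigenvalues (increasing order): [0.0, 1.4384, 3.0, 3.0, 5.0, 5.5616]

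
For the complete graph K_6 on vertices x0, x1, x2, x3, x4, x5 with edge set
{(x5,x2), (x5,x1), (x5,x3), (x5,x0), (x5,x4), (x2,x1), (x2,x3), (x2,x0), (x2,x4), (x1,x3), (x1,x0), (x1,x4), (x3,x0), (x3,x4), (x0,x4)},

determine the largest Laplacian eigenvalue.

For the complete graph K_n, L = nI − J (J = all-ones matrix). J has eigenvalues n (once, eigenvector 𝟙) and 0 (multiplicity n−1), so L has eigenvalues 0 (once) and n (multiplicity n−1). Here n = 6: eigenvalue 0 once and 6 with multiplicity 5.
Laplacian eigenvalues: [0.0, 6.0, 6.0, 6.0, 6.0, 6.0]. Largest eigenvalue (spectral radius) = 6.0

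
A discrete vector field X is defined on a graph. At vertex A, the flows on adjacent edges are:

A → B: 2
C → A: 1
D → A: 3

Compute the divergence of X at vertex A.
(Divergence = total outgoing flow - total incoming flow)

Divergence = sum of outgoing flows = 2 + (-1) + (-3) = -2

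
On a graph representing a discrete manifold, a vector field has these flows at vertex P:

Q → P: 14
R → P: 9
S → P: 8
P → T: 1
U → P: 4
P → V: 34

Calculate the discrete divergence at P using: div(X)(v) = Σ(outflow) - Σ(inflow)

Divergence = sum of outgoing flows = (-14) + (-9) + (-8) + 1 + (-4) + 34 = 0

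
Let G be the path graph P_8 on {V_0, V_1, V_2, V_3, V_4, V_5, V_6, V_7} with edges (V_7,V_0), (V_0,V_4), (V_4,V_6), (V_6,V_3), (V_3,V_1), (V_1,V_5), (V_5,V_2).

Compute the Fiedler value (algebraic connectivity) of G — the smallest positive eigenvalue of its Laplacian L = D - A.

The path graph P_n has Laplacian eigenvalues λ_k = 2 − 2cos(kπ/n), k = 0, 1, …, n−1. Here n = 8:
k=0: 2 − 2cos(0) = 0.0; k=1: 2 − 2cos(π/8) = 0.1522; k=2: 2 − 2cos(π/4) = 0.5858; k=3: 2 − 2cos(3π/8) = 1.2346; k=4: 2 − 2cos(π/2) = 2.0; k=5: 2 − 2cos(5π/8) = 2.7654; k=6: 2 − 2cos(3π/4) = 3.4142; k=7: 2 − 2cos(7π/8) = 3.8478.
Laplacian eigenvalues: [0.0, 0.1522, 0.5858, 1.2346, 2.0, 2.7654, 3.4142, 3.8478]. Algebraic connectivity (smallest non-zero eigenvalue) = 0.1522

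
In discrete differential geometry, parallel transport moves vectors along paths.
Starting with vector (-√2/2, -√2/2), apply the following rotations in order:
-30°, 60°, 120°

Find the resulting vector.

Total rotation: (-30°) + 60° + 120° = 150°. Final vector: (0.9659, 0.2588)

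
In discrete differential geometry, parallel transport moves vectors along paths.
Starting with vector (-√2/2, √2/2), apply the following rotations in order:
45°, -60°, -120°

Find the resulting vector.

Total rotation: 45° + (-60°) + (-120°) = -135°. Final vector: (1, 0)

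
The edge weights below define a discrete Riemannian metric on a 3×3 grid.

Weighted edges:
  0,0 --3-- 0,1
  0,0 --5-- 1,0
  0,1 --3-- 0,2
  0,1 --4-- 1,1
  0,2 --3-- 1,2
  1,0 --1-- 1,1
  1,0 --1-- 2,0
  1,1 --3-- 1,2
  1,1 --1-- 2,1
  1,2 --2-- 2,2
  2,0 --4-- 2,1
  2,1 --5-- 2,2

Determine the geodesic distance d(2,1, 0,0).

Shortest path: 2,1 → 1,1 → 1,0 → 0,0, total weight = 7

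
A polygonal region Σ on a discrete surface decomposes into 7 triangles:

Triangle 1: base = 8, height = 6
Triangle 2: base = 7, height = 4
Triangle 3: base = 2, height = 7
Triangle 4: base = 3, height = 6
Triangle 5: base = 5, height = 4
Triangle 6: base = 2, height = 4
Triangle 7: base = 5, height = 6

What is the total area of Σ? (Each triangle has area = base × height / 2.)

(1/2)×8×6 + (1/2)×7×4 + (1/2)×2×7 + (1/2)×3×6 + (1/2)×5×4 + (1/2)×2×4 + (1/2)×5×6 = 83.0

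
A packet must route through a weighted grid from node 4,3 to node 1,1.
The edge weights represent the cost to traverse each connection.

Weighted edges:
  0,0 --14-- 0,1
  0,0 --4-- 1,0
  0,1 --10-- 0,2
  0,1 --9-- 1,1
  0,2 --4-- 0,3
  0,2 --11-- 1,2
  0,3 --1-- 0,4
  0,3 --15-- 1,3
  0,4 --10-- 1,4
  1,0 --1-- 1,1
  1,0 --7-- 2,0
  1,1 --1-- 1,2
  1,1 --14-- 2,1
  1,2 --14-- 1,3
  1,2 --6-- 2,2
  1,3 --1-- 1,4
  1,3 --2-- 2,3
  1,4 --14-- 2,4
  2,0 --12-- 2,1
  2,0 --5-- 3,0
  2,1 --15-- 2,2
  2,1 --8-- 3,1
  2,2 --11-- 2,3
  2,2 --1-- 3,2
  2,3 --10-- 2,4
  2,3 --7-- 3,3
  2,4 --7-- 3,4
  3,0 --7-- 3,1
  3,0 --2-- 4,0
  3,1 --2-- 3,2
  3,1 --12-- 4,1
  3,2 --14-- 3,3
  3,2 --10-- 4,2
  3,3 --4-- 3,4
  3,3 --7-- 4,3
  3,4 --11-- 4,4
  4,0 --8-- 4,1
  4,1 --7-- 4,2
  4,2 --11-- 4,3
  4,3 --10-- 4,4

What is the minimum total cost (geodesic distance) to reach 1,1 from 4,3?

Shortest path: 4,3 → 3,3 → 3,2 → 2,2 → 1,2 → 1,1, total weight = 29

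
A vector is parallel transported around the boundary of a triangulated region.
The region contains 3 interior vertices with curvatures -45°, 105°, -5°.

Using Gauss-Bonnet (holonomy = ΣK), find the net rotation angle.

Holonomy = total enclosed curvature = (-45°) + 105° + (-5°) = 55°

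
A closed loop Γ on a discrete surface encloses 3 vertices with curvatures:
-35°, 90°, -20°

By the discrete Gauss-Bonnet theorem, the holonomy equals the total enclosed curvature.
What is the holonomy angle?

Holonomy = total enclosed curvature = (-35°) + 90° + (-20°) = 35°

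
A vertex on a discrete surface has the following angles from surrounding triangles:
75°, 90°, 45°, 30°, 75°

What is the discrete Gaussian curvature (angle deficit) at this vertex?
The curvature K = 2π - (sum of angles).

Sum of angles = 315°. K = 360° - 315° = 45°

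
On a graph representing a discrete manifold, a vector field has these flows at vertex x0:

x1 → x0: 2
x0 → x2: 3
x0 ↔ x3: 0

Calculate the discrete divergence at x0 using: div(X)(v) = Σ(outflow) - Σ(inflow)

Divergence = sum of outgoing flows = (-2) + 3 + 0 = 1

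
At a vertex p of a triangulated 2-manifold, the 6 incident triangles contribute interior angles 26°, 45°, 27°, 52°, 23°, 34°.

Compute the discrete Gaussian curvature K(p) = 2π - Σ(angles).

Sum of angles = 207°. K = 360° - 207° = 153° = 17π/20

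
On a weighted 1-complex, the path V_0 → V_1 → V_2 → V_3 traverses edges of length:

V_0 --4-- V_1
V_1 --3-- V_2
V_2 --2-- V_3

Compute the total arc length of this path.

Arc length = 4 + 3 + 2 = 9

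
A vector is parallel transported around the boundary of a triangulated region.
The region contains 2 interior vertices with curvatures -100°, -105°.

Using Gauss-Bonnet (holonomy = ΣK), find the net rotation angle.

Holonomy = total enclosed curvature = (-100°) + (-105°) = -205°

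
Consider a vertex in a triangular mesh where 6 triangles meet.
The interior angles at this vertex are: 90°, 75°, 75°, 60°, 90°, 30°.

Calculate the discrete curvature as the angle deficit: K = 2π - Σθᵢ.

Sum of angles = 420°. K = 360° - 420° = -60°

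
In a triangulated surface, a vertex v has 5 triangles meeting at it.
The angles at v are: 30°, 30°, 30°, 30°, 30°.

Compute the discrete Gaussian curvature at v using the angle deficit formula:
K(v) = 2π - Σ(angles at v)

Sum of angles = 150°. K = 360° - 150° = 210° = 7π/6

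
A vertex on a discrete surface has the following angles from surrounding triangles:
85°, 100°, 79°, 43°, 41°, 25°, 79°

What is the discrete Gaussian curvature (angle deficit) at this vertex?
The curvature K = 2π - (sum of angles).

Sum of angles = 452°. K = 360° - 452° = -92° = -23π/45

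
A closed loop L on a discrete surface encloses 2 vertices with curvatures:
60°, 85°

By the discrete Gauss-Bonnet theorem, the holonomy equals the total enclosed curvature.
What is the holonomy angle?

Holonomy = total enclosed curvature = 60° + 85° = 145°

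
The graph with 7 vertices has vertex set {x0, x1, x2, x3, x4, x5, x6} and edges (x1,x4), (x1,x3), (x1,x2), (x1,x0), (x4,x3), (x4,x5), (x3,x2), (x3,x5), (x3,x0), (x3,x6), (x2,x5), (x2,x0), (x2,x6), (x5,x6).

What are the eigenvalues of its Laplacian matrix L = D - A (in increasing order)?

Degrees: deg(x0) = 3, deg(x1) = 4, deg(x2) = 5, deg(x3) = 6, deg(x4) = 3, deg(x5) = 4, deg(x6) = 3.
L = D − A with rows/columns ordered (x0, x1, x2, x3, x4, x5, x6):
  [ 3, -1, -1, -1,  0,  0,  0]
  [-1,  4, -1, -1, -1,  0,  0]
  [-1, -1,  5, -1,  0, -1, -1]
  [-1, -1, -1,  6, -1, -1, -1]
  [ 0, -1,  0, -1,  3, -1,  0]
  [ 0,  0, -1, -1, -1,  4, -1]
  [ 0,  0, -1, -1,  0, -1,  3]
Characteristic polynomial: det(λI − L) = λ(λ² − 7λ + 11)(λ² − 9λ + 17)(λ − 5)(λ − 7).
Roots: λ = 0; (λ² − 7λ + 11) = 0 ⇒ λ = (7 ± √5)/2 ≈ 2.382, 4.618; (λ² − 9λ + 17) = 0 ⇒ λ = (9 ± √13)/2 ≈ 2.6972, 6.3028; (λ − 5) = 0 ⇒ λ = 5; (λ − 7) = 0 ⇒ λ = 7.
(Check: the roots sum (with multiplicity) to 28, matching trace L = Σdeg = 2·14 = 28.)
Laplacian eigenvalues (increasing order): [0.0, 2.382, 2.6972, 4.618, 5.0, 6.3028, 7.0]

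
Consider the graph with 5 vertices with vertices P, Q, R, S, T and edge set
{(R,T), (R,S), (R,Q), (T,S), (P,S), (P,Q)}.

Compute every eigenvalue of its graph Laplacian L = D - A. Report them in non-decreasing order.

Degrees: deg(P) = 2, deg(Q) = 2, deg(R) = 3, deg(S) = 3, deg(T) = 2.
L = D − A with rows/columns ordered (P, Q, R, S, T):
  [ 2, -1,  0, -1,  0]
  [-1,  2, -1,  0,  0]
  [ 0, -1,  3, -1, -1]
  [-1,  0, -1,  3, -1]
  [ 0,  0, -1, -1,  2]
Characteristic polynomial: det(λI − L) = λ(λ² − 5λ + 5)(λ² − 7λ + 11).
Roots: λ = 0; (λ² − 5λ + 5) = 0 ⇒ λ = (5 ± √5)/2 ≈ 1.382, 3.618; (λ² − 7λ + 11) = 0 ⇒ λ = (7 ± √5)/2 ≈ 2.382, 4.618.
(Check: the roots sum (with multiplicity) to 12, matching trace L = Σdeg = 2·6 = 12.)
Laplacian eigenvalues (increasing order): [0.0, 1.382, 2.382, 3.618, 4.618]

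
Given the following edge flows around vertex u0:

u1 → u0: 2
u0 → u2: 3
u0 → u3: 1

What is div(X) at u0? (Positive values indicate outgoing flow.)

Divergence = sum of outgoing flows = (-2) + 3 + 1 = 2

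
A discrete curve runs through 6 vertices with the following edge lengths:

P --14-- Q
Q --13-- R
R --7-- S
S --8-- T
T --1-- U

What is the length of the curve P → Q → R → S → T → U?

Arc length = 14 + 13 + 7 + 8 + 1 = 43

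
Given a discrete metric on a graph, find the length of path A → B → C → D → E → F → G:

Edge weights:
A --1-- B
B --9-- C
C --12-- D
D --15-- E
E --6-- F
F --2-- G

Arc length = 1 + 9 + 12 + 15 + 6 + 2 = 45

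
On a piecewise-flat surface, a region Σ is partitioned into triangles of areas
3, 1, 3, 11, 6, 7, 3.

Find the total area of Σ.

3 + 1 + 3 + 11 + 6 + 7 + 3 = 34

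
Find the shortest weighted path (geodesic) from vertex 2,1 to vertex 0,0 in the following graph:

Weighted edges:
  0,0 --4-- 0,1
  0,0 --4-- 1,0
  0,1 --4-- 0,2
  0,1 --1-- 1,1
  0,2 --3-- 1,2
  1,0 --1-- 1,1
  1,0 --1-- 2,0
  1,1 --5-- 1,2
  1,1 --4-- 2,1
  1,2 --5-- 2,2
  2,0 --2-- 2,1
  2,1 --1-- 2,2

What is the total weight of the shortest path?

Shortest path: 2,1 → 2,0 → 1,0 → 0,0, total weight = 7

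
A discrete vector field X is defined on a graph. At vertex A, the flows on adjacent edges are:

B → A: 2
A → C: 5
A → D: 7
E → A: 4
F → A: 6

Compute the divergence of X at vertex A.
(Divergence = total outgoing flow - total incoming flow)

Divergence = sum of outgoing flows = (-2) + 5 + 7 + (-4) + (-6) = 0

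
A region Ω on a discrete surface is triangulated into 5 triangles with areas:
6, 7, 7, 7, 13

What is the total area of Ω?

6 + 7 + 7 + 7 + 13 = 40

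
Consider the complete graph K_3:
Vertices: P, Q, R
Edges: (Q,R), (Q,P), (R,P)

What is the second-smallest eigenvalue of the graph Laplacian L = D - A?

For the complete graph K_n, L = nI − J (J = all-ones matrix). J has eigenvalues n (once, eigenvector 𝟙) and 0 (multiplicity n−1), so L has eigenvalues 0 (once) and n (multiplicity n−1). Here n = 3: eigenvalue 0 once and 3 with multiplicity 2.
Laplacian eigenvalues: [0.0, 3.0, 3.0]. Algebraic connectivity (smallest non-zero eigenvalue) = 3.0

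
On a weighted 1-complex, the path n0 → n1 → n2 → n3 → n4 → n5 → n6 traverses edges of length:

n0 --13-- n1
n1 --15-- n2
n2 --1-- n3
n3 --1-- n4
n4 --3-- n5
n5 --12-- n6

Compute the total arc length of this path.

Arc length = 13 + 15 + 1 + 1 + 3 + 12 = 45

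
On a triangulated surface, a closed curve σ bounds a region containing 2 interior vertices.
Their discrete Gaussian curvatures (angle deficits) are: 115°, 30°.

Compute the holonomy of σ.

Holonomy = total enclosed curvature = 115° + 30° = 145°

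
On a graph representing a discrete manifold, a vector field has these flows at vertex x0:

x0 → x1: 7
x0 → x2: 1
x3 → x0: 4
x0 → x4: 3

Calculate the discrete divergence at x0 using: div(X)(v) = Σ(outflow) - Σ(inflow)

Divergence = sum of outgoing flows = 7 + 1 + (-4) + 3 = 7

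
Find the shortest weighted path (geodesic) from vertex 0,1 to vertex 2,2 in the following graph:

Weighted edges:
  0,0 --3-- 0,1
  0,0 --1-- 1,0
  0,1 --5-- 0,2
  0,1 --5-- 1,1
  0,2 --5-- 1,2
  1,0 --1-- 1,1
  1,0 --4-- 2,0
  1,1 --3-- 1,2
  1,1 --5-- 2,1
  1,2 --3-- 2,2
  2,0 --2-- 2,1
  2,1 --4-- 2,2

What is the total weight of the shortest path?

Shortest path: 0,1 → 1,1 → 1,2 → 2,2, total weight = 11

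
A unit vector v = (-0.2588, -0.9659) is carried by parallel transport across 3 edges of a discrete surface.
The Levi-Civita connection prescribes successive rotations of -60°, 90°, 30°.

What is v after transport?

Total rotation: (-60°) + 90° + 30° = 60°. Final vector: (0.7071, -0.7071)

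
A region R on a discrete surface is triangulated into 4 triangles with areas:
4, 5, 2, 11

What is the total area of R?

4 + 5 + 2 + 11 = 22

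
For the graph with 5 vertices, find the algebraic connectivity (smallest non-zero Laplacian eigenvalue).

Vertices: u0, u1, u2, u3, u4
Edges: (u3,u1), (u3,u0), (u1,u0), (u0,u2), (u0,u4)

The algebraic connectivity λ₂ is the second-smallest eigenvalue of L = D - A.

Degrees: deg(u0) = 4, deg(u1) = 2, deg(u2) = 1, deg(u3) = 2, deg(u4) = 1.
L = D − A with rows/columns ordered (u0, u1, u2, u3, u4):
  [ 4, -1, -1, -1, -1]
  [-1,  2,  0, -1,  0]
  [-1,  0,  1,  0,  0]
  [-1, -1,  0,  2,  0]
  [-1,  0,  0,  0,  1]
Characteristic polynomial: det(λI − L) = λ(λ − 1)²(λ − 3)(λ − 5).
Roots: λ = 0; (λ − 1) = 0 ⇒ λ = 1 (multiplicity 2); (λ − 3) = 0 ⇒ λ = 3; (λ − 5) = 0 ⇒ λ = 5.
(Check: the roots sum (with multiplicity) to 10, matching trace L = Σdeg = 2·5 = 10.)
Laplacian eigenvalues: [0.0, 1.0, 1.0, 3.0, 5.0]. Algebraic connectivity (smallest non-zero eigenvalue) = 1.0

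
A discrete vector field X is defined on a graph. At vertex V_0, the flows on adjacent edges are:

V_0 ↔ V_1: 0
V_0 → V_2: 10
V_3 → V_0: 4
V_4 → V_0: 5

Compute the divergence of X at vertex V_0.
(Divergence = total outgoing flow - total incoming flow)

Divergence = sum of outgoing flows = 0 + 10 + (-4) + (-5) = 1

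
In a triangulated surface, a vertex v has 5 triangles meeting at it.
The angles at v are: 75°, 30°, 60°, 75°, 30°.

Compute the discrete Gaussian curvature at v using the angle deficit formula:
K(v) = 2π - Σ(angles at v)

Sum of angles = 270°. K = 360° - 270° = 90°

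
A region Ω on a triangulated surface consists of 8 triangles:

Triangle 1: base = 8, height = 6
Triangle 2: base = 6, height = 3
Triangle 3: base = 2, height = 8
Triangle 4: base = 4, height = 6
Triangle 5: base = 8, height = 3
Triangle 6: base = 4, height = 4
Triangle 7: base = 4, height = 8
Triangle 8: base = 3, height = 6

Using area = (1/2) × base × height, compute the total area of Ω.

(1/2)×8×6 + (1/2)×6×3 + (1/2)×2×8 + (1/2)×4×6 + (1/2)×8×3 + (1/2)×4×4 + (1/2)×4×8 + (1/2)×3×6 = 98.0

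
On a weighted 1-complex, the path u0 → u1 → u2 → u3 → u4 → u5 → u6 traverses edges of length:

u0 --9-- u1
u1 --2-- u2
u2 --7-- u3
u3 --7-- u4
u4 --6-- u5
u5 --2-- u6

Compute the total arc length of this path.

Arc length = 9 + 2 + 7 + 7 + 6 + 2 = 33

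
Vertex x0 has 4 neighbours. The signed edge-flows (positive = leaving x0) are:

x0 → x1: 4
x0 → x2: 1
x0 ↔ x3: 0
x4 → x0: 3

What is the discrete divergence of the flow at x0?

Divergence = sum of outgoing flows = 4 + 1 + 0 + (-3) = 2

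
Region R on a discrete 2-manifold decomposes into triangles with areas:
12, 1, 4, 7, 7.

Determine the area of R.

12 + 1 + 4 + 7 + 7 = 31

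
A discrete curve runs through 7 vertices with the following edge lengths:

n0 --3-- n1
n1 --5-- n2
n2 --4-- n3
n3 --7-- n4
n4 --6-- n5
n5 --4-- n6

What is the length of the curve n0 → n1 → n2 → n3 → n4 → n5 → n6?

Arc length = 3 + 5 + 4 + 7 + 6 + 4 = 29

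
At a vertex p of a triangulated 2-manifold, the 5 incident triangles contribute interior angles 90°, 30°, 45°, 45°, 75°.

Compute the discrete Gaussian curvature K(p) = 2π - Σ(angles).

Sum of angles = 285°. K = 360° - 285° = 75° = 5π/12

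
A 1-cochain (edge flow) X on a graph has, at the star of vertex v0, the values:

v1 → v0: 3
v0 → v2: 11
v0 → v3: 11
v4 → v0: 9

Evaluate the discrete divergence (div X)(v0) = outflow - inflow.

Divergence = sum of outgoing flows = (-3) + 11 + 11 + (-9) = 10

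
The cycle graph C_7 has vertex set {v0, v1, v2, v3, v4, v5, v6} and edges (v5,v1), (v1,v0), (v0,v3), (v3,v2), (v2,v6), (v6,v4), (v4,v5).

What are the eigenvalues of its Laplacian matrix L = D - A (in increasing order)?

The cycle graph C_n has Laplacian eigenvalues λ_k = 2 − 2cos(2πk/n), k = 0, 1, …, n−1. Here n = 7:
k=0: 2 − 2cos(0) = 0.0; k=1: 2 − 2cos(2π/7) = 0.753; k=2: 2 − 2cos(4π/7) = 2.445; k=3: 2 − 2cos(6π/7) = 3.8019; k=4: 2 − 2cos(8π/7) = 3.8019; k=5: 2 − 2cos(10π/7) = 2.445; k=6: 2 − 2cos(12π/7) = 0.753.
Laplacian eigenvalues (increasing order): [0.0, 0.753, 0.753, 2.445, 2.445, 3.8019, 3.8019]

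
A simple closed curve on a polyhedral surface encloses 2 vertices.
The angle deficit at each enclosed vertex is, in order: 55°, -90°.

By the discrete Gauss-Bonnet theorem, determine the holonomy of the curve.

Holonomy = total enclosed curvature = 55° + (-90°) = -35°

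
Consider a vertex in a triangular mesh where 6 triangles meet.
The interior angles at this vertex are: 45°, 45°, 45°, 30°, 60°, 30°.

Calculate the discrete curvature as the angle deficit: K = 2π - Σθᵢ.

Sum of angles = 255°. K = 360° - 255° = 105°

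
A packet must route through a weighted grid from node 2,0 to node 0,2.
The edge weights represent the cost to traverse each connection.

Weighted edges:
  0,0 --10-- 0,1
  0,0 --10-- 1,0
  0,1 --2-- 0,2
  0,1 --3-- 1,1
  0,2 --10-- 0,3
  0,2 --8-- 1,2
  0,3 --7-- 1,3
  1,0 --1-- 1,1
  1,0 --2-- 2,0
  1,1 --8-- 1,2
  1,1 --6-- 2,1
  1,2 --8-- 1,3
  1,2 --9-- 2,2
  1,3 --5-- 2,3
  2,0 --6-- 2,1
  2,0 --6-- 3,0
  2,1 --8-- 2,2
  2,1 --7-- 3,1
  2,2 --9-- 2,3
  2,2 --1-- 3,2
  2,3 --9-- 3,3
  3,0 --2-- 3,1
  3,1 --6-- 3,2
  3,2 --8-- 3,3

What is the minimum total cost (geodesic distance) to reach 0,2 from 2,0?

Shortest path: 2,0 → 1,0 → 1,1 → 0,1 → 0,2, total weight = 8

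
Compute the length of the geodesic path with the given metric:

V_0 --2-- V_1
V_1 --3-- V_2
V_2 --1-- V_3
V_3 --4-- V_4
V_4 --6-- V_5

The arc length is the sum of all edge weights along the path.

Arc length = 2 + 3 + 1 + 4 + 6 = 16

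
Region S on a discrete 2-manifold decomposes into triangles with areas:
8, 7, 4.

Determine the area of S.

8 + 7 + 4 = 19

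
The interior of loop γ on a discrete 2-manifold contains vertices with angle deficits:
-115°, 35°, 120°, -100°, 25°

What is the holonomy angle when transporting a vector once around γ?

Holonomy = total enclosed curvature = (-115°) + 35° + 120° + (-100°) + 25° = -35°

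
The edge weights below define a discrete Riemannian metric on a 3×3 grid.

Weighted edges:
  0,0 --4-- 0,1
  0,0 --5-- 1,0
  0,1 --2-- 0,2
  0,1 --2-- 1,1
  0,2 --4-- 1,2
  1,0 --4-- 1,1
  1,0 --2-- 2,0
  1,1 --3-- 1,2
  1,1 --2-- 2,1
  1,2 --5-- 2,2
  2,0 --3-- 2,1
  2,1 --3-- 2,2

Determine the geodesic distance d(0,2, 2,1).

Shortest path: 0,2 → 0,1 → 1,1 → 2,1, total weight = 6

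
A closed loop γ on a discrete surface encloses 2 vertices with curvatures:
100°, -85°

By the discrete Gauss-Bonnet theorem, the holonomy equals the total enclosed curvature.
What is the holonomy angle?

Holonomy = total enclosed curvature = 100° + (-85°) = 15°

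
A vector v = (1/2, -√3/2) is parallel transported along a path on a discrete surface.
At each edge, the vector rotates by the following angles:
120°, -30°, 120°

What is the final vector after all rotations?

Total rotation: 120° + (-30°) + 120° = 210° ≡ -150° (mod 360°). Final vector: (-0.8660, 0.5000)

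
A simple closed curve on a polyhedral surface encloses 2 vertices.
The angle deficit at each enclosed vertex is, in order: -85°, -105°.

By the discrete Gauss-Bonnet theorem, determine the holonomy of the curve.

Holonomy = total enclosed curvature = (-85°) + (-105°) = -190°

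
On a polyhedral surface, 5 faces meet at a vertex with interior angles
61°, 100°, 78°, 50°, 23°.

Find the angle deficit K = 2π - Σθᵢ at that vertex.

Sum of angles = 312°. K = 360° - 312° = 48° = 4π/15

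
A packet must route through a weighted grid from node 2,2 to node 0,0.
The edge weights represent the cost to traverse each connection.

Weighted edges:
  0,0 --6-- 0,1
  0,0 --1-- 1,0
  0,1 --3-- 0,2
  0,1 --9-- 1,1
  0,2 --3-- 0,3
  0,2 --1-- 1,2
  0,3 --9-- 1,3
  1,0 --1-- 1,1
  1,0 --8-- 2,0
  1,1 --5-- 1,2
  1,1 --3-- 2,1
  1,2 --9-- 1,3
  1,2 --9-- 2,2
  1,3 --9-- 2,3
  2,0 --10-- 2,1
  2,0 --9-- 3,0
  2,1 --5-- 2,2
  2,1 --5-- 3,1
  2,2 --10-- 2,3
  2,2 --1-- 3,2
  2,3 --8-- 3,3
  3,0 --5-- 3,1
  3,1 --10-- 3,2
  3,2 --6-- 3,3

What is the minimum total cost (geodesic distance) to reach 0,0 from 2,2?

Shortest path: 2,2 → 2,1 → 1,1 → 1,0 → 0,0, total weight = 10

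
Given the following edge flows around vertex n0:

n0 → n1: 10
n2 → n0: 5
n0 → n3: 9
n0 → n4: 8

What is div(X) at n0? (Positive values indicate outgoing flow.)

Divergence = sum of outgoing flows = 10 + (-5) + 9 + 8 = 22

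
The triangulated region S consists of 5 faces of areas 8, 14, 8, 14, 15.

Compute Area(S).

8 + 14 + 8 + 14 + 15 = 59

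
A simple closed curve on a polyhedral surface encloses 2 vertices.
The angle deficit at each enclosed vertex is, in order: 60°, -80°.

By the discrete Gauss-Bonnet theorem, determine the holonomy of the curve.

Holonomy = total enclosed curvature = 60° + (-80°) = -20°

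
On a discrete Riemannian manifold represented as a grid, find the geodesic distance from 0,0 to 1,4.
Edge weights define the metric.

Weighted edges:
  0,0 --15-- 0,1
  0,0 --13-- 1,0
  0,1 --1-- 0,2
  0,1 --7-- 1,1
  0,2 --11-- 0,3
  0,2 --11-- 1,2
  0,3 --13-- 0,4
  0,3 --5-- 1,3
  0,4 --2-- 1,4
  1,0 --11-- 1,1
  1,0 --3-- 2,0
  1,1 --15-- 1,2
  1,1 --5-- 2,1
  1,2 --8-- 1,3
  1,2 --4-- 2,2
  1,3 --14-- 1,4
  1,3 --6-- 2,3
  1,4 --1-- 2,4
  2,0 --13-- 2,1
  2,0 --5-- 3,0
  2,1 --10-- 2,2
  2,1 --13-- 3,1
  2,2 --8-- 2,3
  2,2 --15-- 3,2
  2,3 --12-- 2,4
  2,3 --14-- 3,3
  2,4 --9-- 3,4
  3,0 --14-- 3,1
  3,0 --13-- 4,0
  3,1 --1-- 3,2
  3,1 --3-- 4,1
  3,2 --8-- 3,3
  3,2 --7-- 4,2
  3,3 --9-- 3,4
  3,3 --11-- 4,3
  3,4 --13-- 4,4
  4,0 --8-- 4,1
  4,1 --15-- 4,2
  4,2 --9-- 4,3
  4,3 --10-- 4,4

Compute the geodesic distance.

Shortest path: 0,0 → 0,1 → 0,2 → 0,3 → 0,4 → 1,4, total weight = 42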